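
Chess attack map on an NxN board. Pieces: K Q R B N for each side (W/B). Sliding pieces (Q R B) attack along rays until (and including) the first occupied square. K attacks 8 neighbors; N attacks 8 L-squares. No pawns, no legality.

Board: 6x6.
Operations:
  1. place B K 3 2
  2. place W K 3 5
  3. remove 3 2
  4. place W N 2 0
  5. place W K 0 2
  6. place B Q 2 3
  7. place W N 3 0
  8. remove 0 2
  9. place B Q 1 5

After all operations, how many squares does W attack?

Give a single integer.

Op 1: place BK@(3,2)
Op 2: place WK@(3,5)
Op 3: remove (3,2)
Op 4: place WN@(2,0)
Op 5: place WK@(0,2)
Op 6: place BQ@(2,3)
Op 7: place WN@(3,0)
Op 8: remove (0,2)
Op 9: place BQ@(1,5)
Per-piece attacks for W:
  WN@(2,0): attacks (3,2) (4,1) (1,2) (0,1)
  WN@(3,0): attacks (4,2) (5,1) (2,2) (1,1)
  WK@(3,5): attacks (3,4) (4,5) (2,5) (4,4) (2,4)
Union (13 distinct): (0,1) (1,1) (1,2) (2,2) (2,4) (2,5) (3,2) (3,4) (4,1) (4,2) (4,4) (4,5) (5,1)

Answer: 13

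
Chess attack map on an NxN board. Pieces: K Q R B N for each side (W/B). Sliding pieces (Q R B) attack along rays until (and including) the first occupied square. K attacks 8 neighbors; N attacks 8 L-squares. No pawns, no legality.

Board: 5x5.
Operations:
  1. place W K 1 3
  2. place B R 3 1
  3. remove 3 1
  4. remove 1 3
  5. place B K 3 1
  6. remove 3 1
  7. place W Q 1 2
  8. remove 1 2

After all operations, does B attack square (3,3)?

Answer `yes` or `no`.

Op 1: place WK@(1,3)
Op 2: place BR@(3,1)
Op 3: remove (3,1)
Op 4: remove (1,3)
Op 5: place BK@(3,1)
Op 6: remove (3,1)
Op 7: place WQ@(1,2)
Op 8: remove (1,2)
Per-piece attacks for B:
B attacks (3,3): no

Answer: no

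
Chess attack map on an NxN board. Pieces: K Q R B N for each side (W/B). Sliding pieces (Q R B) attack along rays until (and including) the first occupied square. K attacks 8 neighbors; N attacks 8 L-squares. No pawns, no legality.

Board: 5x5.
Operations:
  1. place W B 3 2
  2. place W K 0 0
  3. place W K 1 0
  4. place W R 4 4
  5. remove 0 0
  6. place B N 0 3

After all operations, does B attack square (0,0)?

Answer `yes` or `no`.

Op 1: place WB@(3,2)
Op 2: place WK@(0,0)
Op 3: place WK@(1,0)
Op 4: place WR@(4,4)
Op 5: remove (0,0)
Op 6: place BN@(0,3)
Per-piece attacks for B:
  BN@(0,3): attacks (2,4) (1,1) (2,2)
B attacks (0,0): no

Answer: no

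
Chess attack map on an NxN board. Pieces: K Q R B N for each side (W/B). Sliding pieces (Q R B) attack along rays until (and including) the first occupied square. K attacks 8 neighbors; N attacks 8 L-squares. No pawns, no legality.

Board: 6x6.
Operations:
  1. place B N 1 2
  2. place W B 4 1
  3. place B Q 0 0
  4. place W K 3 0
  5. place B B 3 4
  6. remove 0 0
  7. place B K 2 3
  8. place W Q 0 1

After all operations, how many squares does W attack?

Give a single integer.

Answer: 18

Derivation:
Op 1: place BN@(1,2)
Op 2: place WB@(4,1)
Op 3: place BQ@(0,0)
Op 4: place WK@(3,0)
Op 5: place BB@(3,4)
Op 6: remove (0,0)
Op 7: place BK@(2,3)
Op 8: place WQ@(0,1)
Per-piece attacks for W:
  WQ@(0,1): attacks (0,2) (0,3) (0,4) (0,5) (0,0) (1,1) (2,1) (3,1) (4,1) (1,2) (1,0) [ray(1,0) blocked at (4,1); ray(1,1) blocked at (1,2)]
  WK@(3,0): attacks (3,1) (4,0) (2,0) (4,1) (2,1)
  WB@(4,1): attacks (5,2) (5,0) (3,2) (2,3) (3,0) [ray(-1,1) blocked at (2,3); ray(-1,-1) blocked at (3,0)]
Union (18 distinct): (0,0) (0,2) (0,3) (0,4) (0,5) (1,0) (1,1) (1,2) (2,0) (2,1) (2,3) (3,0) (3,1) (3,2) (4,0) (4,1) (5,0) (5,2)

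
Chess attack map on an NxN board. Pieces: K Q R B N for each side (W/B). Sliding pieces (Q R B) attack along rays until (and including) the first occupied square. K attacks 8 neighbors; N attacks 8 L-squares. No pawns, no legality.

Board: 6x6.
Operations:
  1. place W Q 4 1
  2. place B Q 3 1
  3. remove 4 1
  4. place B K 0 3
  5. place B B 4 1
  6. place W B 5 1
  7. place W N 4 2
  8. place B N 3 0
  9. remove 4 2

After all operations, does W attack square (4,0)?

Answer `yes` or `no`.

Op 1: place WQ@(4,1)
Op 2: place BQ@(3,1)
Op 3: remove (4,1)
Op 4: place BK@(0,3)
Op 5: place BB@(4,1)
Op 6: place WB@(5,1)
Op 7: place WN@(4,2)
Op 8: place BN@(3,0)
Op 9: remove (4,2)
Per-piece attacks for W:
  WB@(5,1): attacks (4,2) (3,3) (2,4) (1,5) (4,0)
W attacks (4,0): yes

Answer: yes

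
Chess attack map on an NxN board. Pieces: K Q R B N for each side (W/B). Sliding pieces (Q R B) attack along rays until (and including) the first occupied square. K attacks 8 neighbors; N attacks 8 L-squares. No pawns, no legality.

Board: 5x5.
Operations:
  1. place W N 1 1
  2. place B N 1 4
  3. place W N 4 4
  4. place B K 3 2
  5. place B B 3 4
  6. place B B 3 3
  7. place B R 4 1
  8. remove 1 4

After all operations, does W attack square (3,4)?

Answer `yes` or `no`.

Answer: no

Derivation:
Op 1: place WN@(1,1)
Op 2: place BN@(1,4)
Op 3: place WN@(4,4)
Op 4: place BK@(3,2)
Op 5: place BB@(3,4)
Op 6: place BB@(3,3)
Op 7: place BR@(4,1)
Op 8: remove (1,4)
Per-piece attacks for W:
  WN@(1,1): attacks (2,3) (3,2) (0,3) (3,0)
  WN@(4,4): attacks (3,2) (2,3)
W attacks (3,4): no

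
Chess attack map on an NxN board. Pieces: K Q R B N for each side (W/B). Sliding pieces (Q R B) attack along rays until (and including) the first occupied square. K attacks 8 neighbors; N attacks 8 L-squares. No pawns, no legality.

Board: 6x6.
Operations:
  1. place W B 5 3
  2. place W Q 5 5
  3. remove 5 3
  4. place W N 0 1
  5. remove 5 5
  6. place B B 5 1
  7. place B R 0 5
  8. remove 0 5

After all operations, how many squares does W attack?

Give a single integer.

Op 1: place WB@(5,3)
Op 2: place WQ@(5,5)
Op 3: remove (5,3)
Op 4: place WN@(0,1)
Op 5: remove (5,5)
Op 6: place BB@(5,1)
Op 7: place BR@(0,5)
Op 8: remove (0,5)
Per-piece attacks for W:
  WN@(0,1): attacks (1,3) (2,2) (2,0)
Union (3 distinct): (1,3) (2,0) (2,2)

Answer: 3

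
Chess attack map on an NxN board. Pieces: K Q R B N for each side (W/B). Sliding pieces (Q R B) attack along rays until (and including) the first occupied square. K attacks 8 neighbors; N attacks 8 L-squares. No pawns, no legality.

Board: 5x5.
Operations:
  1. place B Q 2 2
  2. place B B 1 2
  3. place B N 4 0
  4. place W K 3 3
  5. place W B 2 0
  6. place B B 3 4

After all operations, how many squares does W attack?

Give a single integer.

Op 1: place BQ@(2,2)
Op 2: place BB@(1,2)
Op 3: place BN@(4,0)
Op 4: place WK@(3,3)
Op 5: place WB@(2,0)
Op 6: place BB@(3,4)
Per-piece attacks for W:
  WB@(2,0): attacks (3,1) (4,2) (1,1) (0,2)
  WK@(3,3): attacks (3,4) (3,2) (4,3) (2,3) (4,4) (4,2) (2,4) (2,2)
Union (11 distinct): (0,2) (1,1) (2,2) (2,3) (2,4) (3,1) (3,2) (3,4) (4,2) (4,3) (4,4)

Answer: 11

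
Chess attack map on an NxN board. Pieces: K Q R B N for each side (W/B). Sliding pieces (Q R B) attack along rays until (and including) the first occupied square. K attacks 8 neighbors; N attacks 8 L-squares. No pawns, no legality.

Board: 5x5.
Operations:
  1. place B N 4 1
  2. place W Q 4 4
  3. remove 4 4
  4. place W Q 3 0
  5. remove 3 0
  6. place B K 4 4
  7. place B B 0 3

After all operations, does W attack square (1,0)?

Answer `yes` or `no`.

Answer: no

Derivation:
Op 1: place BN@(4,1)
Op 2: place WQ@(4,4)
Op 3: remove (4,4)
Op 4: place WQ@(3,0)
Op 5: remove (3,0)
Op 6: place BK@(4,4)
Op 7: place BB@(0,3)
Per-piece attacks for W:
W attacks (1,0): no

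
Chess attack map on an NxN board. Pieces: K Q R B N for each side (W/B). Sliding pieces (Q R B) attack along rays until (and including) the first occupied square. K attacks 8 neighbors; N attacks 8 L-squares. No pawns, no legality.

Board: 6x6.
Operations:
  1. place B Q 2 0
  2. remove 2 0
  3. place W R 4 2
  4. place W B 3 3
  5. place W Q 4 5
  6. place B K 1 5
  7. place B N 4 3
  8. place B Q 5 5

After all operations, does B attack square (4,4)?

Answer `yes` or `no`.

Answer: yes

Derivation:
Op 1: place BQ@(2,0)
Op 2: remove (2,0)
Op 3: place WR@(4,2)
Op 4: place WB@(3,3)
Op 5: place WQ@(4,5)
Op 6: place BK@(1,5)
Op 7: place BN@(4,3)
Op 8: place BQ@(5,5)
Per-piece attacks for B:
  BK@(1,5): attacks (1,4) (2,5) (0,5) (2,4) (0,4)
  BN@(4,3): attacks (5,5) (3,5) (2,4) (5,1) (3,1) (2,2)
  BQ@(5,5): attacks (5,4) (5,3) (5,2) (5,1) (5,0) (4,5) (4,4) (3,3) [ray(-1,0) blocked at (4,5); ray(-1,-1) blocked at (3,3)]
B attacks (4,4): yes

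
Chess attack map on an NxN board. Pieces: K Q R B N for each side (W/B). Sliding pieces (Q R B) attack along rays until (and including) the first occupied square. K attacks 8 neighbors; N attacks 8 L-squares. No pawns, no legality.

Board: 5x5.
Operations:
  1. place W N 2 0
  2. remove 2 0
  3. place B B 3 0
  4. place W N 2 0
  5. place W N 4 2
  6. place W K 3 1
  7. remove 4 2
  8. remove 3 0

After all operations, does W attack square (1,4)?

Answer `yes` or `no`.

Answer: no

Derivation:
Op 1: place WN@(2,0)
Op 2: remove (2,0)
Op 3: place BB@(3,0)
Op 4: place WN@(2,0)
Op 5: place WN@(4,2)
Op 6: place WK@(3,1)
Op 7: remove (4,2)
Op 8: remove (3,0)
Per-piece attacks for W:
  WN@(2,0): attacks (3,2) (4,1) (1,2) (0,1)
  WK@(3,1): attacks (3,2) (3,0) (4,1) (2,1) (4,2) (4,0) (2,2) (2,0)
W attacks (1,4): no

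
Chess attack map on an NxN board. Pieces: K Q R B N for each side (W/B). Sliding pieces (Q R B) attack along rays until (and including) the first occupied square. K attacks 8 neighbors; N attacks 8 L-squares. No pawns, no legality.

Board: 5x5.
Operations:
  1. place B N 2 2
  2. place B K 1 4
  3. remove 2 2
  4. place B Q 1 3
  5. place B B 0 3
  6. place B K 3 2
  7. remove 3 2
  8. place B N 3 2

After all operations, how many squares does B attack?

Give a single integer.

Op 1: place BN@(2,2)
Op 2: place BK@(1,4)
Op 3: remove (2,2)
Op 4: place BQ@(1,3)
Op 5: place BB@(0,3)
Op 6: place BK@(3,2)
Op 7: remove (3,2)
Op 8: place BN@(3,2)
Per-piece attacks for B:
  BB@(0,3): attacks (1,4) (1,2) (2,1) (3,0) [ray(1,1) blocked at (1,4)]
  BQ@(1,3): attacks (1,4) (1,2) (1,1) (1,0) (2,3) (3,3) (4,3) (0,3) (2,4) (2,2) (3,1) (4,0) (0,4) (0,2) [ray(0,1) blocked at (1,4); ray(-1,0) blocked at (0,3)]
  BK@(1,4): attacks (1,3) (2,4) (0,4) (2,3) (0,3)
  BN@(3,2): attacks (4,4) (2,4) (1,3) (4,0) (2,0) (1,1)
Union (19 distinct): (0,2) (0,3) (0,4) (1,0) (1,1) (1,2) (1,3) (1,4) (2,0) (2,1) (2,2) (2,3) (2,4) (3,0) (3,1) (3,3) (4,0) (4,3) (4,4)

Answer: 19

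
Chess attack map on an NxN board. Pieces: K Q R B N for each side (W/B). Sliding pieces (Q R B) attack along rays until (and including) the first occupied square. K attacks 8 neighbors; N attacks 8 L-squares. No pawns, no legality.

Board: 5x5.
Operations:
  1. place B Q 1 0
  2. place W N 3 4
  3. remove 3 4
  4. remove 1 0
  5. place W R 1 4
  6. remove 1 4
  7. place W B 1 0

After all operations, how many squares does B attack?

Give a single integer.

Answer: 0

Derivation:
Op 1: place BQ@(1,0)
Op 2: place WN@(3,4)
Op 3: remove (3,4)
Op 4: remove (1,0)
Op 5: place WR@(1,4)
Op 6: remove (1,4)
Op 7: place WB@(1,0)
Per-piece attacks for B:
Union (0 distinct): (none)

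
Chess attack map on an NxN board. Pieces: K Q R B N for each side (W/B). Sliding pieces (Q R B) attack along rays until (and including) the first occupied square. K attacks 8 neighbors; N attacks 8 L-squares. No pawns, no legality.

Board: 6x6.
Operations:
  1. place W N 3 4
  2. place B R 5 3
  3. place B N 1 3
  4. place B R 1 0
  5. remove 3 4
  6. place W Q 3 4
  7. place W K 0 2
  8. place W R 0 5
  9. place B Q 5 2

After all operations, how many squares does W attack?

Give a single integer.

Op 1: place WN@(3,4)
Op 2: place BR@(5,3)
Op 3: place BN@(1,3)
Op 4: place BR@(1,0)
Op 5: remove (3,4)
Op 6: place WQ@(3,4)
Op 7: place WK@(0,2)
Op 8: place WR@(0,5)
Op 9: place BQ@(5,2)
Per-piece attacks for W:
  WK@(0,2): attacks (0,3) (0,1) (1,2) (1,3) (1,1)
  WR@(0,5): attacks (0,4) (0,3) (0,2) (1,5) (2,5) (3,5) (4,5) (5,5) [ray(0,-1) blocked at (0,2)]
  WQ@(3,4): attacks (3,5) (3,3) (3,2) (3,1) (3,0) (4,4) (5,4) (2,4) (1,4) (0,4) (4,5) (4,3) (5,2) (2,5) (2,3) (1,2) (0,1) [ray(1,-1) blocked at (5,2)]
Union (23 distinct): (0,1) (0,2) (0,3) (0,4) (1,1) (1,2) (1,3) (1,4) (1,5) (2,3) (2,4) (2,5) (3,0) (3,1) (3,2) (3,3) (3,5) (4,3) (4,4) (4,5) (5,2) (5,4) (5,5)

Answer: 23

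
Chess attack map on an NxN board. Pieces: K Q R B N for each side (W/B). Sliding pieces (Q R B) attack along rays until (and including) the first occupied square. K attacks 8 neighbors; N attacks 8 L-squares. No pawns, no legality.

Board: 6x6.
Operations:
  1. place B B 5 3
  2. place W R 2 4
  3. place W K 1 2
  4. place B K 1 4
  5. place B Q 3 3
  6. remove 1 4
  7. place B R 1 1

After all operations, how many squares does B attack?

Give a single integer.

Answer: 23

Derivation:
Op 1: place BB@(5,3)
Op 2: place WR@(2,4)
Op 3: place WK@(1,2)
Op 4: place BK@(1,4)
Op 5: place BQ@(3,3)
Op 6: remove (1,4)
Op 7: place BR@(1,1)
Per-piece attacks for B:
  BR@(1,1): attacks (1,2) (1,0) (2,1) (3,1) (4,1) (5,1) (0,1) [ray(0,1) blocked at (1,2)]
  BQ@(3,3): attacks (3,4) (3,5) (3,2) (3,1) (3,0) (4,3) (5,3) (2,3) (1,3) (0,3) (4,4) (5,5) (4,2) (5,1) (2,4) (2,2) (1,1) [ray(1,0) blocked at (5,3); ray(-1,1) blocked at (2,4); ray(-1,-1) blocked at (1,1)]
  BB@(5,3): attacks (4,4) (3,5) (4,2) (3,1) (2,0)
Union (23 distinct): (0,1) (0,3) (1,0) (1,1) (1,2) (1,3) (2,0) (2,1) (2,2) (2,3) (2,4) (3,0) (3,1) (3,2) (3,4) (3,5) (4,1) (4,2) (4,3) (4,4) (5,1) (5,3) (5,5)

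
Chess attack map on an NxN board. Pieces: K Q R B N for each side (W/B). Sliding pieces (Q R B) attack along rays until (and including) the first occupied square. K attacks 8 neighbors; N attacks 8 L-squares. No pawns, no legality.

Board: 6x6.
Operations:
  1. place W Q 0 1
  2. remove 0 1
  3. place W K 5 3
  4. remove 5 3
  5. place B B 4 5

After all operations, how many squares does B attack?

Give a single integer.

Answer: 5

Derivation:
Op 1: place WQ@(0,1)
Op 2: remove (0,1)
Op 3: place WK@(5,3)
Op 4: remove (5,3)
Op 5: place BB@(4,5)
Per-piece attacks for B:
  BB@(4,5): attacks (5,4) (3,4) (2,3) (1,2) (0,1)
Union (5 distinct): (0,1) (1,2) (2,3) (3,4) (5,4)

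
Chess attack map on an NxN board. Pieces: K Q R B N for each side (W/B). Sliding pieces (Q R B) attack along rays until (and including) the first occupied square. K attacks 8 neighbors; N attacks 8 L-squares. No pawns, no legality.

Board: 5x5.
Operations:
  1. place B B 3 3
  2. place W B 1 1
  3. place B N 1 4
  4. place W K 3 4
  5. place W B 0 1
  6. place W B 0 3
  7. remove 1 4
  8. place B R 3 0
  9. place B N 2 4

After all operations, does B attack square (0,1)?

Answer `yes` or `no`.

Answer: no

Derivation:
Op 1: place BB@(3,3)
Op 2: place WB@(1,1)
Op 3: place BN@(1,4)
Op 4: place WK@(3,4)
Op 5: place WB@(0,1)
Op 6: place WB@(0,3)
Op 7: remove (1,4)
Op 8: place BR@(3,0)
Op 9: place BN@(2,4)
Per-piece attacks for B:
  BN@(2,4): attacks (3,2) (4,3) (1,2) (0,3)
  BR@(3,0): attacks (3,1) (3,2) (3,3) (4,0) (2,0) (1,0) (0,0) [ray(0,1) blocked at (3,3)]
  BB@(3,3): attacks (4,4) (4,2) (2,4) (2,2) (1,1) [ray(-1,1) blocked at (2,4); ray(-1,-1) blocked at (1,1)]
B attacks (0,1): no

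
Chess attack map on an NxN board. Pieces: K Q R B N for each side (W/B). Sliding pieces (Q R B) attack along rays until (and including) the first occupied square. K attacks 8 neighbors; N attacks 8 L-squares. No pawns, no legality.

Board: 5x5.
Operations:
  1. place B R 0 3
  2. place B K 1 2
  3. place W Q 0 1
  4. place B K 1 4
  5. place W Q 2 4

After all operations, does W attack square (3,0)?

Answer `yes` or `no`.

Op 1: place BR@(0,3)
Op 2: place BK@(1,2)
Op 3: place WQ@(0,1)
Op 4: place BK@(1,4)
Op 5: place WQ@(2,4)
Per-piece attacks for W:
  WQ@(0,1): attacks (0,2) (0,3) (0,0) (1,1) (2,1) (3,1) (4,1) (1,2) (1,0) [ray(0,1) blocked at (0,3); ray(1,1) blocked at (1,2)]
  WQ@(2,4): attacks (2,3) (2,2) (2,1) (2,0) (3,4) (4,4) (1,4) (3,3) (4,2) (1,3) (0,2) [ray(-1,0) blocked at (1,4)]
W attacks (3,0): no

Answer: no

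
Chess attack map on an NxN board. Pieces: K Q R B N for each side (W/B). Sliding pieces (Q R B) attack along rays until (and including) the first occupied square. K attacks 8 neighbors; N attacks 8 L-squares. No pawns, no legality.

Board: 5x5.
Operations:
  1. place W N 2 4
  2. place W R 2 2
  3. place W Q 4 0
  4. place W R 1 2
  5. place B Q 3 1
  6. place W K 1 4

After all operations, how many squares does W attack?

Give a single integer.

Answer: 21

Derivation:
Op 1: place WN@(2,4)
Op 2: place WR@(2,2)
Op 3: place WQ@(4,0)
Op 4: place WR@(1,2)
Op 5: place BQ@(3,1)
Op 6: place WK@(1,4)
Per-piece attacks for W:
  WR@(1,2): attacks (1,3) (1,4) (1,1) (1,0) (2,2) (0,2) [ray(0,1) blocked at (1,4); ray(1,0) blocked at (2,2)]
  WK@(1,4): attacks (1,3) (2,4) (0,4) (2,3) (0,3)
  WR@(2,2): attacks (2,3) (2,4) (2,1) (2,0) (3,2) (4,2) (1,2) [ray(0,1) blocked at (2,4); ray(-1,0) blocked at (1,2)]
  WN@(2,4): attacks (3,2) (4,3) (1,2) (0,3)
  WQ@(4,0): attacks (4,1) (4,2) (4,3) (4,4) (3,0) (2,0) (1,0) (0,0) (3,1) [ray(-1,1) blocked at (3,1)]
Union (21 distinct): (0,0) (0,2) (0,3) (0,4) (1,0) (1,1) (1,2) (1,3) (1,4) (2,0) (2,1) (2,2) (2,3) (2,4) (3,0) (3,1) (3,2) (4,1) (4,2) (4,3) (4,4)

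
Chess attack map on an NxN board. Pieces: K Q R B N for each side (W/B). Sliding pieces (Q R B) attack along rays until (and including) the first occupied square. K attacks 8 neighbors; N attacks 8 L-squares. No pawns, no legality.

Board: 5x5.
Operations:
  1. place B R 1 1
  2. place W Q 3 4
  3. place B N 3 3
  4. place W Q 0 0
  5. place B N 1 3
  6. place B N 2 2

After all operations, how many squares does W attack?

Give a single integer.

Op 1: place BR@(1,1)
Op 2: place WQ@(3,4)
Op 3: place BN@(3,3)
Op 4: place WQ@(0,0)
Op 5: place BN@(1,3)
Op 6: place BN@(2,2)
Per-piece attacks for W:
  WQ@(0,0): attacks (0,1) (0,2) (0,3) (0,4) (1,0) (2,0) (3,0) (4,0) (1,1) [ray(1,1) blocked at (1,1)]
  WQ@(3,4): attacks (3,3) (4,4) (2,4) (1,4) (0,4) (4,3) (2,3) (1,2) (0,1) [ray(0,-1) blocked at (3,3)]
Union (16 distinct): (0,1) (0,2) (0,3) (0,4) (1,0) (1,1) (1,2) (1,4) (2,0) (2,3) (2,4) (3,0) (3,3) (4,0) (4,3) (4,4)

Answer: 16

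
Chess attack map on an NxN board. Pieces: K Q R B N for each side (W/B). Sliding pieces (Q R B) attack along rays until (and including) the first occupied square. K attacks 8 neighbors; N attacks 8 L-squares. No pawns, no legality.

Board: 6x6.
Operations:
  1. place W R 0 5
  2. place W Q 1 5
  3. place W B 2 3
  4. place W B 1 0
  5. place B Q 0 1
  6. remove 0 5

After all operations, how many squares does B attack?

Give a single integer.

Op 1: place WR@(0,5)
Op 2: place WQ@(1,5)
Op 3: place WB@(2,3)
Op 4: place WB@(1,0)
Op 5: place BQ@(0,1)
Op 6: remove (0,5)
Per-piece attacks for B:
  BQ@(0,1): attacks (0,2) (0,3) (0,4) (0,5) (0,0) (1,1) (2,1) (3,1) (4,1) (5,1) (1,2) (2,3) (1,0) [ray(1,1) blocked at (2,3); ray(1,-1) blocked at (1,0)]
Union (13 distinct): (0,0) (0,2) (0,3) (0,4) (0,5) (1,0) (1,1) (1,2) (2,1) (2,3) (3,1) (4,1) (5,1)

Answer: 13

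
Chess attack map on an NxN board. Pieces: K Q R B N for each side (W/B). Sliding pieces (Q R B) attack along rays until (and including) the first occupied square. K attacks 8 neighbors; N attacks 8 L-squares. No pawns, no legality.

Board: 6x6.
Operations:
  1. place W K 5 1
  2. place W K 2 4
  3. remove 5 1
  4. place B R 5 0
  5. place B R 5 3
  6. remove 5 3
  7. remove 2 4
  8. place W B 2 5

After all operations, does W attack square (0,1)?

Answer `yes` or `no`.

Op 1: place WK@(5,1)
Op 2: place WK@(2,4)
Op 3: remove (5,1)
Op 4: place BR@(5,0)
Op 5: place BR@(5,3)
Op 6: remove (5,3)
Op 7: remove (2,4)
Op 8: place WB@(2,5)
Per-piece attacks for W:
  WB@(2,5): attacks (3,4) (4,3) (5,2) (1,4) (0,3)
W attacks (0,1): no

Answer: no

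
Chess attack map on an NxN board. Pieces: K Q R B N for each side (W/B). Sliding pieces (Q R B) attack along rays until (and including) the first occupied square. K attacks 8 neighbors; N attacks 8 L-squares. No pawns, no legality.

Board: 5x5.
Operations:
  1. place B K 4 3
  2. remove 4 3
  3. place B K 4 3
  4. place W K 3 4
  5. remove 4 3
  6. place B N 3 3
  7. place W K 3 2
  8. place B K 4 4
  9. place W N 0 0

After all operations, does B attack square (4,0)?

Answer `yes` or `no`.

Answer: no

Derivation:
Op 1: place BK@(4,3)
Op 2: remove (4,3)
Op 3: place BK@(4,3)
Op 4: place WK@(3,4)
Op 5: remove (4,3)
Op 6: place BN@(3,3)
Op 7: place WK@(3,2)
Op 8: place BK@(4,4)
Op 9: place WN@(0,0)
Per-piece attacks for B:
  BN@(3,3): attacks (1,4) (4,1) (2,1) (1,2)
  BK@(4,4): attacks (4,3) (3,4) (3,3)
B attacks (4,0): no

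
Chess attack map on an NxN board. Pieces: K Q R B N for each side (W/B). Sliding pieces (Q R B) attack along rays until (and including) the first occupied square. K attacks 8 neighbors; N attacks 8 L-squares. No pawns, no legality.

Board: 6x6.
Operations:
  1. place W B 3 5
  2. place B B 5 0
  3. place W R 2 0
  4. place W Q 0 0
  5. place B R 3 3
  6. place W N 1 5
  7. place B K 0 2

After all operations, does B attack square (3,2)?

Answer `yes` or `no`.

Answer: yes

Derivation:
Op 1: place WB@(3,5)
Op 2: place BB@(5,0)
Op 3: place WR@(2,0)
Op 4: place WQ@(0,0)
Op 5: place BR@(3,3)
Op 6: place WN@(1,5)
Op 7: place BK@(0,2)
Per-piece attacks for B:
  BK@(0,2): attacks (0,3) (0,1) (1,2) (1,3) (1,1)
  BR@(3,3): attacks (3,4) (3,5) (3,2) (3,1) (3,0) (4,3) (5,3) (2,3) (1,3) (0,3) [ray(0,1) blocked at (3,5)]
  BB@(5,0): attacks (4,1) (3,2) (2,3) (1,4) (0,5)
B attacks (3,2): yes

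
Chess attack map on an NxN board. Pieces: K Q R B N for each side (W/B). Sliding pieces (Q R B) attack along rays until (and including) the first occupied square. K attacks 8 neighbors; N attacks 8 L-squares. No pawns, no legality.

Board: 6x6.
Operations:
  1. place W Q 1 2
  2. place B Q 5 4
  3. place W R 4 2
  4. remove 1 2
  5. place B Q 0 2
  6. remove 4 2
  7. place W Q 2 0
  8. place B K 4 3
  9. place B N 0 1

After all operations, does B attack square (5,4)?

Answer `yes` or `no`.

Op 1: place WQ@(1,2)
Op 2: place BQ@(5,4)
Op 3: place WR@(4,2)
Op 4: remove (1,2)
Op 5: place BQ@(0,2)
Op 6: remove (4,2)
Op 7: place WQ@(2,0)
Op 8: place BK@(4,3)
Op 9: place BN@(0,1)
Per-piece attacks for B:
  BN@(0,1): attacks (1,3) (2,2) (2,0)
  BQ@(0,2): attacks (0,3) (0,4) (0,5) (0,1) (1,2) (2,2) (3,2) (4,2) (5,2) (1,3) (2,4) (3,5) (1,1) (2,0) [ray(0,-1) blocked at (0,1); ray(1,-1) blocked at (2,0)]
  BK@(4,3): attacks (4,4) (4,2) (5,3) (3,3) (5,4) (5,2) (3,4) (3,2)
  BQ@(5,4): attacks (5,5) (5,3) (5,2) (5,1) (5,0) (4,4) (3,4) (2,4) (1,4) (0,4) (4,5) (4,3) [ray(-1,-1) blocked at (4,3)]
B attacks (5,4): yes

Answer: yes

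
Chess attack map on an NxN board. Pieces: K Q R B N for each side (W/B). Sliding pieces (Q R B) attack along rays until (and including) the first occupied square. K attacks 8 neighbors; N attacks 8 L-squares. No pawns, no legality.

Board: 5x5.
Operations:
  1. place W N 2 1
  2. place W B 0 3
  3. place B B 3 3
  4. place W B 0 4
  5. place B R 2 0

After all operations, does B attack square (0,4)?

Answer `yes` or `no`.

Answer: no

Derivation:
Op 1: place WN@(2,1)
Op 2: place WB@(0,3)
Op 3: place BB@(3,3)
Op 4: place WB@(0,4)
Op 5: place BR@(2,0)
Per-piece attacks for B:
  BR@(2,0): attacks (2,1) (3,0) (4,0) (1,0) (0,0) [ray(0,1) blocked at (2,1)]
  BB@(3,3): attacks (4,4) (4,2) (2,4) (2,2) (1,1) (0,0)
B attacks (0,4): no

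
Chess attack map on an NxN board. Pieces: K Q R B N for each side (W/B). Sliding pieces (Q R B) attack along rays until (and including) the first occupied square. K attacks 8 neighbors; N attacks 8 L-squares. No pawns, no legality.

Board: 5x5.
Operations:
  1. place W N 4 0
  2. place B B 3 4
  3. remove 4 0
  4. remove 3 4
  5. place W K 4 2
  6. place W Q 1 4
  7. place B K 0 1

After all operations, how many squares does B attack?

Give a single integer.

Op 1: place WN@(4,0)
Op 2: place BB@(3,4)
Op 3: remove (4,0)
Op 4: remove (3,4)
Op 5: place WK@(4,2)
Op 6: place WQ@(1,4)
Op 7: place BK@(0,1)
Per-piece attacks for B:
  BK@(0,1): attacks (0,2) (0,0) (1,1) (1,2) (1,0)
Union (5 distinct): (0,0) (0,2) (1,0) (1,1) (1,2)

Answer: 5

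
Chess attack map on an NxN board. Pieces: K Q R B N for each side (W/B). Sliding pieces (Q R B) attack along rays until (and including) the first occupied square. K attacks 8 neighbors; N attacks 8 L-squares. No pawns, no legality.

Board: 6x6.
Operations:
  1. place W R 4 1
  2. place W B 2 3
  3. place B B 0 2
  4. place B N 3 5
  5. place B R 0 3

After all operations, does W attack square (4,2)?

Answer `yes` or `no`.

Answer: yes

Derivation:
Op 1: place WR@(4,1)
Op 2: place WB@(2,3)
Op 3: place BB@(0,2)
Op 4: place BN@(3,5)
Op 5: place BR@(0,3)
Per-piece attacks for W:
  WB@(2,3): attacks (3,4) (4,5) (3,2) (4,1) (1,4) (0,5) (1,2) (0,1) [ray(1,-1) blocked at (4,1)]
  WR@(4,1): attacks (4,2) (4,3) (4,4) (4,5) (4,0) (5,1) (3,1) (2,1) (1,1) (0,1)
W attacks (4,2): yes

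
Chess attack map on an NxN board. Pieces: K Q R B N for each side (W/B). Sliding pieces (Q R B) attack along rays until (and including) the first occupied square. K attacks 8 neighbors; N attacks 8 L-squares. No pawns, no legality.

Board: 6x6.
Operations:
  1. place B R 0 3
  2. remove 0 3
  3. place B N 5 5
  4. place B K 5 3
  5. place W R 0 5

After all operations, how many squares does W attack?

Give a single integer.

Op 1: place BR@(0,3)
Op 2: remove (0,3)
Op 3: place BN@(5,5)
Op 4: place BK@(5,3)
Op 5: place WR@(0,5)
Per-piece attacks for W:
  WR@(0,5): attacks (0,4) (0,3) (0,2) (0,1) (0,0) (1,5) (2,5) (3,5) (4,5) (5,5) [ray(1,0) blocked at (5,5)]
Union (10 distinct): (0,0) (0,1) (0,2) (0,3) (0,4) (1,5) (2,5) (3,5) (4,5) (5,5)

Answer: 10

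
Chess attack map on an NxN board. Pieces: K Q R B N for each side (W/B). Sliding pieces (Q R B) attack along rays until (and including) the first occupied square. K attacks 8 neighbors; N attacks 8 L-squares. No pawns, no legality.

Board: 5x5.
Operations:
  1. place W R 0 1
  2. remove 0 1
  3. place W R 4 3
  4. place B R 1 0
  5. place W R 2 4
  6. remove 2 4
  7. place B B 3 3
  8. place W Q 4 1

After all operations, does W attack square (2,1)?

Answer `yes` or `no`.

Answer: yes

Derivation:
Op 1: place WR@(0,1)
Op 2: remove (0,1)
Op 3: place WR@(4,3)
Op 4: place BR@(1,0)
Op 5: place WR@(2,4)
Op 6: remove (2,4)
Op 7: place BB@(3,3)
Op 8: place WQ@(4,1)
Per-piece attacks for W:
  WQ@(4,1): attacks (4,2) (4,3) (4,0) (3,1) (2,1) (1,1) (0,1) (3,2) (2,3) (1,4) (3,0) [ray(0,1) blocked at (4,3)]
  WR@(4,3): attacks (4,4) (4,2) (4,1) (3,3) [ray(0,-1) blocked at (4,1); ray(-1,0) blocked at (3,3)]
W attacks (2,1): yes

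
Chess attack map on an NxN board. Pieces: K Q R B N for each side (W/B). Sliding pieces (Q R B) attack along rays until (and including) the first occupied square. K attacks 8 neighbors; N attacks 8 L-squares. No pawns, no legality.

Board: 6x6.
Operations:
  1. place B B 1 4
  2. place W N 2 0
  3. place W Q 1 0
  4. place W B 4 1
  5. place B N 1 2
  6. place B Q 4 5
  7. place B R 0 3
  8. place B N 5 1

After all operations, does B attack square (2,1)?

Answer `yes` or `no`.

Answer: no

Derivation:
Op 1: place BB@(1,4)
Op 2: place WN@(2,0)
Op 3: place WQ@(1,0)
Op 4: place WB@(4,1)
Op 5: place BN@(1,2)
Op 6: place BQ@(4,5)
Op 7: place BR@(0,3)
Op 8: place BN@(5,1)
Per-piece attacks for B:
  BR@(0,3): attacks (0,4) (0,5) (0,2) (0,1) (0,0) (1,3) (2,3) (3,3) (4,3) (5,3)
  BN@(1,2): attacks (2,4) (3,3) (0,4) (2,0) (3,1) (0,0)
  BB@(1,4): attacks (2,5) (2,3) (3,2) (4,1) (0,5) (0,3) [ray(1,-1) blocked at (4,1); ray(-1,-1) blocked at (0,3)]
  BQ@(4,5): attacks (4,4) (4,3) (4,2) (4,1) (5,5) (3,5) (2,5) (1,5) (0,5) (5,4) (3,4) (2,3) (1,2) [ray(0,-1) blocked at (4,1); ray(-1,-1) blocked at (1,2)]
  BN@(5,1): attacks (4,3) (3,2) (3,0)
B attacks (2,1): no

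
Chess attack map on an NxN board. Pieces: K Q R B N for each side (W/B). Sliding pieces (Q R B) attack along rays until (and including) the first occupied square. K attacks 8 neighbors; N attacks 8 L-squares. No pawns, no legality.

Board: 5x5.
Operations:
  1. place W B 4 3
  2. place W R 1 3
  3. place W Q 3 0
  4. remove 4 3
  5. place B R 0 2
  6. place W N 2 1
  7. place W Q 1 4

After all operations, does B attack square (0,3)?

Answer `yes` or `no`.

Op 1: place WB@(4,3)
Op 2: place WR@(1,3)
Op 3: place WQ@(3,0)
Op 4: remove (4,3)
Op 5: place BR@(0,2)
Op 6: place WN@(2,1)
Op 7: place WQ@(1,4)
Per-piece attacks for B:
  BR@(0,2): attacks (0,3) (0,4) (0,1) (0,0) (1,2) (2,2) (3,2) (4,2)
B attacks (0,3): yes

Answer: yes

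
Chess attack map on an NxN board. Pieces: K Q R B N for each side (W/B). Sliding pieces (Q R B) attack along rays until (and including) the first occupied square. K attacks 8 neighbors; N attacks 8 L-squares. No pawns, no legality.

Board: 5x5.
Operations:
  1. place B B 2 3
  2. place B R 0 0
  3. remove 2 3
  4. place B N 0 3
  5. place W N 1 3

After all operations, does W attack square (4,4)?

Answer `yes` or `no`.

Answer: no

Derivation:
Op 1: place BB@(2,3)
Op 2: place BR@(0,0)
Op 3: remove (2,3)
Op 4: place BN@(0,3)
Op 5: place WN@(1,3)
Per-piece attacks for W:
  WN@(1,3): attacks (3,4) (2,1) (3,2) (0,1)
W attacks (4,4): no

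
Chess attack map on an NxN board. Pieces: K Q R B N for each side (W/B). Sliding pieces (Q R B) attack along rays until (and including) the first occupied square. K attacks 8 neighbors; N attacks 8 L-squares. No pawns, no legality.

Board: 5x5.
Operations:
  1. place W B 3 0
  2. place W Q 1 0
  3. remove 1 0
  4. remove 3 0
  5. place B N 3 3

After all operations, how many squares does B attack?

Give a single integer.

Op 1: place WB@(3,0)
Op 2: place WQ@(1,0)
Op 3: remove (1,0)
Op 4: remove (3,0)
Op 5: place BN@(3,3)
Per-piece attacks for B:
  BN@(3,3): attacks (1,4) (4,1) (2,1) (1,2)
Union (4 distinct): (1,2) (1,4) (2,1) (4,1)

Answer: 4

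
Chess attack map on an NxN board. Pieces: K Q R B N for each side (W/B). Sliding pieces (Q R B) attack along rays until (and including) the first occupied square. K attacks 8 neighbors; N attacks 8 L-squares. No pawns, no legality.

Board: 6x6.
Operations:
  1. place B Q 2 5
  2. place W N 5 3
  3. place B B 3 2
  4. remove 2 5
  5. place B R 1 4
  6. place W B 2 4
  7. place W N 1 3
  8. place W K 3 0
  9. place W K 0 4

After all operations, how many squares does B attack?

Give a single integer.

Answer: 12

Derivation:
Op 1: place BQ@(2,5)
Op 2: place WN@(5,3)
Op 3: place BB@(3,2)
Op 4: remove (2,5)
Op 5: place BR@(1,4)
Op 6: place WB@(2,4)
Op 7: place WN@(1,3)
Op 8: place WK@(3,0)
Op 9: place WK@(0,4)
Per-piece attacks for B:
  BR@(1,4): attacks (1,5) (1,3) (2,4) (0,4) [ray(0,-1) blocked at (1,3); ray(1,0) blocked at (2,4); ray(-1,0) blocked at (0,4)]
  BB@(3,2): attacks (4,3) (5,4) (4,1) (5,0) (2,3) (1,4) (2,1) (1,0) [ray(-1,1) blocked at (1,4)]
Union (12 distinct): (0,4) (1,0) (1,3) (1,4) (1,5) (2,1) (2,3) (2,4) (4,1) (4,3) (5,0) (5,4)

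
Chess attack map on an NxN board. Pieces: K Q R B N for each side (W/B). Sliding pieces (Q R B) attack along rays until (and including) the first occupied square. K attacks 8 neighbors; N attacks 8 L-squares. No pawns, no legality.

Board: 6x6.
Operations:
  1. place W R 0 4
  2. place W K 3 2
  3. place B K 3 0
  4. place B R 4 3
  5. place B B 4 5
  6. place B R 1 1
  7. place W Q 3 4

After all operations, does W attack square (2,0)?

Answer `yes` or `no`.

Op 1: place WR@(0,4)
Op 2: place WK@(3,2)
Op 3: place BK@(3,0)
Op 4: place BR@(4,3)
Op 5: place BB@(4,5)
Op 6: place BR@(1,1)
Op 7: place WQ@(3,4)
Per-piece attacks for W:
  WR@(0,4): attacks (0,5) (0,3) (0,2) (0,1) (0,0) (1,4) (2,4) (3,4) [ray(1,0) blocked at (3,4)]
  WK@(3,2): attacks (3,3) (3,1) (4,2) (2,2) (4,3) (4,1) (2,3) (2,1)
  WQ@(3,4): attacks (3,5) (3,3) (3,2) (4,4) (5,4) (2,4) (1,4) (0,4) (4,5) (4,3) (2,5) (2,3) (1,2) (0,1) [ray(0,-1) blocked at (3,2); ray(-1,0) blocked at (0,4); ray(1,1) blocked at (4,5); ray(1,-1) blocked at (4,3)]
W attacks (2,0): no

Answer: no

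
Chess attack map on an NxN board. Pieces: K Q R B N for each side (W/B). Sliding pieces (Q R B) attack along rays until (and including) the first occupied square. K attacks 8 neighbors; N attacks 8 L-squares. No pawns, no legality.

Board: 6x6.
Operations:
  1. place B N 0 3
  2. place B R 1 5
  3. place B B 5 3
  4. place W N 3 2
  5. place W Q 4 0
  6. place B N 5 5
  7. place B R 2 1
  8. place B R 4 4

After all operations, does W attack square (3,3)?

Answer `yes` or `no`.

Answer: no

Derivation:
Op 1: place BN@(0,3)
Op 2: place BR@(1,5)
Op 3: place BB@(5,3)
Op 4: place WN@(3,2)
Op 5: place WQ@(4,0)
Op 6: place BN@(5,5)
Op 7: place BR@(2,1)
Op 8: place BR@(4,4)
Per-piece attacks for W:
  WN@(3,2): attacks (4,4) (5,3) (2,4) (1,3) (4,0) (5,1) (2,0) (1,1)
  WQ@(4,0): attacks (4,1) (4,2) (4,3) (4,4) (5,0) (3,0) (2,0) (1,0) (0,0) (5,1) (3,1) (2,2) (1,3) (0,4) [ray(0,1) blocked at (4,4)]
W attacks (3,3): no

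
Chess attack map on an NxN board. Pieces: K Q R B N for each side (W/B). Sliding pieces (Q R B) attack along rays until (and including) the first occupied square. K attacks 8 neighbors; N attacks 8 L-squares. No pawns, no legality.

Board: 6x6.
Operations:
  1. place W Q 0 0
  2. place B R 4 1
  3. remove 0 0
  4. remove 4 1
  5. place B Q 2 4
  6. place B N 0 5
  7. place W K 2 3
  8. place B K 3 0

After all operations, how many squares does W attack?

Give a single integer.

Op 1: place WQ@(0,0)
Op 2: place BR@(4,1)
Op 3: remove (0,0)
Op 4: remove (4,1)
Op 5: place BQ@(2,4)
Op 6: place BN@(0,5)
Op 7: place WK@(2,3)
Op 8: place BK@(3,0)
Per-piece attacks for W:
  WK@(2,3): attacks (2,4) (2,2) (3,3) (1,3) (3,4) (3,2) (1,4) (1,2)
Union (8 distinct): (1,2) (1,3) (1,4) (2,2) (2,4) (3,2) (3,3) (3,4)

Answer: 8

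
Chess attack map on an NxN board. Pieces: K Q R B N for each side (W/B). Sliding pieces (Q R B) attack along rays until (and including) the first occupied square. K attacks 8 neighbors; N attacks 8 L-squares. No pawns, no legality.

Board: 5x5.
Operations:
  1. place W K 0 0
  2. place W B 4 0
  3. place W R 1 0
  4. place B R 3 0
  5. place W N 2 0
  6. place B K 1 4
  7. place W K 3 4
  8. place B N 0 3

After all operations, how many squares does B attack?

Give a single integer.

Op 1: place WK@(0,0)
Op 2: place WB@(4,0)
Op 3: place WR@(1,0)
Op 4: place BR@(3,0)
Op 5: place WN@(2,0)
Op 6: place BK@(1,4)
Op 7: place WK@(3,4)
Op 8: place BN@(0,3)
Per-piece attacks for B:
  BN@(0,3): attacks (2,4) (1,1) (2,2)
  BK@(1,4): attacks (1,3) (2,4) (0,4) (2,3) (0,3)
  BR@(3,0): attacks (3,1) (3,2) (3,3) (3,4) (4,0) (2,0) [ray(0,1) blocked at (3,4); ray(1,0) blocked at (4,0); ray(-1,0) blocked at (2,0)]
Union (13 distinct): (0,3) (0,4) (1,1) (1,3) (2,0) (2,2) (2,3) (2,4) (3,1) (3,2) (3,3) (3,4) (4,0)

Answer: 13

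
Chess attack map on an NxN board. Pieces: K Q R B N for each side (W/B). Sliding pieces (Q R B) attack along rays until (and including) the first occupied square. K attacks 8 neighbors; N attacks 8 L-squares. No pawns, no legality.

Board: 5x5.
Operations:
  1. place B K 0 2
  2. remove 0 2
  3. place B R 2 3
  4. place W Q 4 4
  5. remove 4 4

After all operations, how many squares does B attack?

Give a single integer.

Answer: 8

Derivation:
Op 1: place BK@(0,2)
Op 2: remove (0,2)
Op 3: place BR@(2,3)
Op 4: place WQ@(4,4)
Op 5: remove (4,4)
Per-piece attacks for B:
  BR@(2,3): attacks (2,4) (2,2) (2,1) (2,0) (3,3) (4,3) (1,3) (0,3)
Union (8 distinct): (0,3) (1,3) (2,0) (2,1) (2,2) (2,4) (3,3) (4,3)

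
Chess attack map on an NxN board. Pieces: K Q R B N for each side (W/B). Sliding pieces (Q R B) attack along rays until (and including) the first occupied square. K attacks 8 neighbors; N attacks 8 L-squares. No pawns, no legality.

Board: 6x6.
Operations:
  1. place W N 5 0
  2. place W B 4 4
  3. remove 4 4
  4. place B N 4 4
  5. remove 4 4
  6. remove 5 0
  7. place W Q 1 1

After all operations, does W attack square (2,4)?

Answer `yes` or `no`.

Op 1: place WN@(5,0)
Op 2: place WB@(4,4)
Op 3: remove (4,4)
Op 4: place BN@(4,4)
Op 5: remove (4,4)
Op 6: remove (5,0)
Op 7: place WQ@(1,1)
Per-piece attacks for W:
  WQ@(1,1): attacks (1,2) (1,3) (1,4) (1,5) (1,0) (2,1) (3,1) (4,1) (5,1) (0,1) (2,2) (3,3) (4,4) (5,5) (2,0) (0,2) (0,0)
W attacks (2,4): no

Answer: no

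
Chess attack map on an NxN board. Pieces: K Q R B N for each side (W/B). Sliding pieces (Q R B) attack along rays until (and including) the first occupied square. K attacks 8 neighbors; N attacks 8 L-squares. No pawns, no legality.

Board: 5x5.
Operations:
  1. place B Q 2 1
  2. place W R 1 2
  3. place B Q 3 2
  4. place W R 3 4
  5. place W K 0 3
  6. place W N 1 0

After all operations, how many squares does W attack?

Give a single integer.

Answer: 13

Derivation:
Op 1: place BQ@(2,1)
Op 2: place WR@(1,2)
Op 3: place BQ@(3,2)
Op 4: place WR@(3,4)
Op 5: place WK@(0,3)
Op 6: place WN@(1,0)
Per-piece attacks for W:
  WK@(0,3): attacks (0,4) (0,2) (1,3) (1,4) (1,2)
  WN@(1,0): attacks (2,2) (3,1) (0,2)
  WR@(1,2): attacks (1,3) (1,4) (1,1) (1,0) (2,2) (3,2) (0,2) [ray(0,-1) blocked at (1,0); ray(1,0) blocked at (3,2)]
  WR@(3,4): attacks (3,3) (3,2) (4,4) (2,4) (1,4) (0,4) [ray(0,-1) blocked at (3,2)]
Union (13 distinct): (0,2) (0,4) (1,0) (1,1) (1,2) (1,3) (1,4) (2,2) (2,4) (3,1) (3,2) (3,3) (4,4)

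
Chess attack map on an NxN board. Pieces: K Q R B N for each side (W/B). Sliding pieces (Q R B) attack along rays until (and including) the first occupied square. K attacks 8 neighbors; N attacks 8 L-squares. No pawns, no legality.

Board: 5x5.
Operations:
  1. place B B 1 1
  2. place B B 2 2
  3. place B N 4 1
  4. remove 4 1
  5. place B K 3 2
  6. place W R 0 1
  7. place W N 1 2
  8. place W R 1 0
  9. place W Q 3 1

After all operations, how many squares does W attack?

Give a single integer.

Answer: 16

Derivation:
Op 1: place BB@(1,1)
Op 2: place BB@(2,2)
Op 3: place BN@(4,1)
Op 4: remove (4,1)
Op 5: place BK@(3,2)
Op 6: place WR@(0,1)
Op 7: place WN@(1,2)
Op 8: place WR@(1,0)
Op 9: place WQ@(3,1)
Per-piece attacks for W:
  WR@(0,1): attacks (0,2) (0,3) (0,4) (0,0) (1,1) [ray(1,0) blocked at (1,1)]
  WR@(1,0): attacks (1,1) (2,0) (3,0) (4,0) (0,0) [ray(0,1) blocked at (1,1)]
  WN@(1,2): attacks (2,4) (3,3) (0,4) (2,0) (3,1) (0,0)
  WQ@(3,1): attacks (3,2) (3,0) (4,1) (2,1) (1,1) (4,2) (4,0) (2,2) (2,0) [ray(0,1) blocked at (3,2); ray(-1,0) blocked at (1,1); ray(-1,1) blocked at (2,2)]
Union (16 distinct): (0,0) (0,2) (0,3) (0,4) (1,1) (2,0) (2,1) (2,2) (2,4) (3,0) (3,1) (3,2) (3,3) (4,0) (4,1) (4,2)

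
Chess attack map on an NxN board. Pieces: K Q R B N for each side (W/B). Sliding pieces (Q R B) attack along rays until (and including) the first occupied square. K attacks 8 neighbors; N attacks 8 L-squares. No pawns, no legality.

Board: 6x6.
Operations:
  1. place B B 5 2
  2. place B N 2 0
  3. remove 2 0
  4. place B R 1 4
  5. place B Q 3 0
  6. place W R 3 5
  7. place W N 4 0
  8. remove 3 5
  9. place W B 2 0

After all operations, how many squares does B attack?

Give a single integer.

Answer: 23

Derivation:
Op 1: place BB@(5,2)
Op 2: place BN@(2,0)
Op 3: remove (2,0)
Op 4: place BR@(1,4)
Op 5: place BQ@(3,0)
Op 6: place WR@(3,5)
Op 7: place WN@(4,0)
Op 8: remove (3,5)
Op 9: place WB@(2,0)
Per-piece attacks for B:
  BR@(1,4): attacks (1,5) (1,3) (1,2) (1,1) (1,0) (2,4) (3,4) (4,4) (5,4) (0,4)
  BQ@(3,0): attacks (3,1) (3,2) (3,3) (3,4) (3,5) (4,0) (2,0) (4,1) (5,2) (2,1) (1,2) (0,3) [ray(1,0) blocked at (4,0); ray(-1,0) blocked at (2,0); ray(1,1) blocked at (5,2)]
  BB@(5,2): attacks (4,3) (3,4) (2,5) (4,1) (3,0) [ray(-1,-1) blocked at (3,0)]
Union (23 distinct): (0,3) (0,4) (1,0) (1,1) (1,2) (1,3) (1,5) (2,0) (2,1) (2,4) (2,5) (3,0) (3,1) (3,2) (3,3) (3,4) (3,5) (4,0) (4,1) (4,3) (4,4) (5,2) (5,4)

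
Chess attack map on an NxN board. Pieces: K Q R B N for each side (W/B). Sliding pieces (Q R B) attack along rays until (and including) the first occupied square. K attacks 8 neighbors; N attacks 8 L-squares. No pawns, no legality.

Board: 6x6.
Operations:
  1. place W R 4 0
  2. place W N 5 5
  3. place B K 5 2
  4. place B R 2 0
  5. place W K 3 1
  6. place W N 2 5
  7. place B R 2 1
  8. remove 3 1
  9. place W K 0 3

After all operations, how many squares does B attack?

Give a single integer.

Op 1: place WR@(4,0)
Op 2: place WN@(5,5)
Op 3: place BK@(5,2)
Op 4: place BR@(2,0)
Op 5: place WK@(3,1)
Op 6: place WN@(2,5)
Op 7: place BR@(2,1)
Op 8: remove (3,1)
Op 9: place WK@(0,3)
Per-piece attacks for B:
  BR@(2,0): attacks (2,1) (3,0) (4,0) (1,0) (0,0) [ray(0,1) blocked at (2,1); ray(1,0) blocked at (4,0)]
  BR@(2,1): attacks (2,2) (2,3) (2,4) (2,5) (2,0) (3,1) (4,1) (5,1) (1,1) (0,1) [ray(0,1) blocked at (2,5); ray(0,-1) blocked at (2,0)]
  BK@(5,2): attacks (5,3) (5,1) (4,2) (4,3) (4,1)
Union (18 distinct): (0,0) (0,1) (1,0) (1,1) (2,0) (2,1) (2,2) (2,3) (2,4) (2,5) (3,0) (3,1) (4,0) (4,1) (4,2) (4,3) (5,1) (5,3)

Answer: 18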